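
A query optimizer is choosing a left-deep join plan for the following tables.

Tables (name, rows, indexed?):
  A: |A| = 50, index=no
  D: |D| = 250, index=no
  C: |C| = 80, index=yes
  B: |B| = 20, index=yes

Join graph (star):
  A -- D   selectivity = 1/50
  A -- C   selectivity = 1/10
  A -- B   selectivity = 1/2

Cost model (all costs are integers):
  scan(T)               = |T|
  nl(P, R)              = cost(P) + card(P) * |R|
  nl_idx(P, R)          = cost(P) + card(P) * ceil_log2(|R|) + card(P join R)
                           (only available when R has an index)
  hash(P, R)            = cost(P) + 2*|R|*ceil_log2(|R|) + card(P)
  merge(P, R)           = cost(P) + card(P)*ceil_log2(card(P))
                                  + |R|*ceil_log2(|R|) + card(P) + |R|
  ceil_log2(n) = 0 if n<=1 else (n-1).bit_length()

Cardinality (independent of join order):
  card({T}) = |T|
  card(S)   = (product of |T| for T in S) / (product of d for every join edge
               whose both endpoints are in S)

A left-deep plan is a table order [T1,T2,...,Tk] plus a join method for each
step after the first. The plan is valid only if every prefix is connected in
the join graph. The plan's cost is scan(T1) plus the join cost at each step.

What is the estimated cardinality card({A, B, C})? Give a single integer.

Tables in S: A(50), B(20), C(80)
Edges inside S: A-C(d=10), A-B(d=2)
numerator = 50 * 20 * 80 = 80000
denominator = 10 * 2 = 20
card(S) = 80000 / 20 = 4000

4000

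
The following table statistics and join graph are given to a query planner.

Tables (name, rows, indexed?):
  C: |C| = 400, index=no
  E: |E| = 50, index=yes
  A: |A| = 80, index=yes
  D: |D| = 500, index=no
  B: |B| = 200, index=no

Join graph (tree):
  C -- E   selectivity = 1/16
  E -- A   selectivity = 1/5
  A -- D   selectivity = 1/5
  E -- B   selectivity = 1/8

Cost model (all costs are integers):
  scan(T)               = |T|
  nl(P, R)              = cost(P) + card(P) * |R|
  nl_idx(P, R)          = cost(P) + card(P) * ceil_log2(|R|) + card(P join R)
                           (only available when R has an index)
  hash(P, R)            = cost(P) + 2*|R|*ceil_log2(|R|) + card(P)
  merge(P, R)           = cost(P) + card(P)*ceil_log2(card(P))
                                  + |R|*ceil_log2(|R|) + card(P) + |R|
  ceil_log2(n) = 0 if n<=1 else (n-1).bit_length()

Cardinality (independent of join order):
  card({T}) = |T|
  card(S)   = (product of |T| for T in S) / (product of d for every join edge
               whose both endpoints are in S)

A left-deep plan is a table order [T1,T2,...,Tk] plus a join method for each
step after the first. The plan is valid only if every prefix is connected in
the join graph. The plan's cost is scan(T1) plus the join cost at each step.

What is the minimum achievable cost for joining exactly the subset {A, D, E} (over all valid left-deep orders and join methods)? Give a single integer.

Selinger DP over subsets of {A,D,E}:
  {E}: scan cost=50, card=50
  {A}: scan cost=80, card=80
  {D}: scan cost=500, card=500
  {AE}: card=800; try (E,hash)→760, (A,merge)→1040, (E,merge)→1070, (A,nl_idx)→1200, (A,hash)→1220, (E,nl_idx)→1360 …(+2); best=760 via (E,hash)
  {AD}: card=8000; try (A,hash)→2120, (D,merge)→5720, (A,merge)→6140, (D,hash)→9160, (A,nl_idx)→12000, (D,nl)→40080 …(+1); best=2120 via (A,hash)
  {ADE}: card=80000; try (D,hash)→10560, (E,hash)→10720, (D,merge)→14560, (E,merge)→114470, (E,nl_idx)→130120, (D,nl)→400760 …(+1); best=10560 via (D,hash)

10560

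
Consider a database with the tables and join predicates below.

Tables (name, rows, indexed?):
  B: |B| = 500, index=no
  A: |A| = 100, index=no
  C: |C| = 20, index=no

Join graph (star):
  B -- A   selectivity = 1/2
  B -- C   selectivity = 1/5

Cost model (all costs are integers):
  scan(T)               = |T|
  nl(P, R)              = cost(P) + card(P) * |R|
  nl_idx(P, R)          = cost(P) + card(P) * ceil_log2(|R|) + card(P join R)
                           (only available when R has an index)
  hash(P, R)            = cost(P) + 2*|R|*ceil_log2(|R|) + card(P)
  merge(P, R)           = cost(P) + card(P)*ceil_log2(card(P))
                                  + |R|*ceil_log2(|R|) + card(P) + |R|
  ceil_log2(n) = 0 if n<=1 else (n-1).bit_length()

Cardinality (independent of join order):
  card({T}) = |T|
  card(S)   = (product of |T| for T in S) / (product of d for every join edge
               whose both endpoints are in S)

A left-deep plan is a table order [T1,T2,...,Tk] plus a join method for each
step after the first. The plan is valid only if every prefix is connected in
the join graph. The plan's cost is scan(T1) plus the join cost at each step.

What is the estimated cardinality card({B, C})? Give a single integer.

Tables in S: B(500), C(20)
Edges inside S: B-C(d=5)
numerator = 500 * 20 = 10000
denominator = 5 = 5
card(S) = 10000 / 5 = 2000

2000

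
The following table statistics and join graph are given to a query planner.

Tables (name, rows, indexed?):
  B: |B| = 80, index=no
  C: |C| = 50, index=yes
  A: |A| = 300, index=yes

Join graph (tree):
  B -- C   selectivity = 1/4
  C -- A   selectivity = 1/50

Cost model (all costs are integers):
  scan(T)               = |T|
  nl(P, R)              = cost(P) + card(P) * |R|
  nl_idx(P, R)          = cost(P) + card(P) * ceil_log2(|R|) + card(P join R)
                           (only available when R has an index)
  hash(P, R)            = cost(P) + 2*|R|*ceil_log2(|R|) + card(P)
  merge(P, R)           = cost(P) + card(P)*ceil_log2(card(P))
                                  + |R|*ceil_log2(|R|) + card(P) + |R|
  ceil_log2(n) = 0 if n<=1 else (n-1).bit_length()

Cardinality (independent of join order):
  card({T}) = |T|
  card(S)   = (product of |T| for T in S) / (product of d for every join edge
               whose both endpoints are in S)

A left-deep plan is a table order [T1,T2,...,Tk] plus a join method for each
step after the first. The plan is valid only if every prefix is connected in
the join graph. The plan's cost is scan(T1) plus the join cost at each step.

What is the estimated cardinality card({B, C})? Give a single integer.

Tables in S: B(80), C(50)
Edges inside S: B-C(d=4)
numerator = 80 * 50 = 4000
denominator = 4 = 4
card(S) = 4000 / 4 = 1000

1000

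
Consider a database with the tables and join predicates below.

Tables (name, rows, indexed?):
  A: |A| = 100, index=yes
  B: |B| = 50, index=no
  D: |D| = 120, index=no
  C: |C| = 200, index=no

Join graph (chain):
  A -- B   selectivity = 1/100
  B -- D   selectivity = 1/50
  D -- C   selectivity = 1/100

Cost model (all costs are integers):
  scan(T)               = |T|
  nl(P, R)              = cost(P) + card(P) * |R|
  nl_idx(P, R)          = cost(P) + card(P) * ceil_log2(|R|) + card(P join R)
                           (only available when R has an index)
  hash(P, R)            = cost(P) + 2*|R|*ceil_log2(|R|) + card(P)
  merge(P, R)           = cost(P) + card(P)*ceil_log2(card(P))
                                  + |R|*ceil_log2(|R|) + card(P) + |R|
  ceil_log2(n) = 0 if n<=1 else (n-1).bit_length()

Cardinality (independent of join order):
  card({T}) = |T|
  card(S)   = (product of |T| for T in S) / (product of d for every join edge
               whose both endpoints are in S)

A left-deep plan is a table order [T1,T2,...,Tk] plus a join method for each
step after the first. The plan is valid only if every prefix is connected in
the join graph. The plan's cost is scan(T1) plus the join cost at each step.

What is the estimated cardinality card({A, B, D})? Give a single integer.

Tables in S: A(100), B(50), D(120)
Edges inside S: A-B(d=100), B-D(d=50)
numerator = 100 * 50 * 120 = 600000
denominator = 100 * 50 = 5000
card(S) = 600000 / 5000 = 120

120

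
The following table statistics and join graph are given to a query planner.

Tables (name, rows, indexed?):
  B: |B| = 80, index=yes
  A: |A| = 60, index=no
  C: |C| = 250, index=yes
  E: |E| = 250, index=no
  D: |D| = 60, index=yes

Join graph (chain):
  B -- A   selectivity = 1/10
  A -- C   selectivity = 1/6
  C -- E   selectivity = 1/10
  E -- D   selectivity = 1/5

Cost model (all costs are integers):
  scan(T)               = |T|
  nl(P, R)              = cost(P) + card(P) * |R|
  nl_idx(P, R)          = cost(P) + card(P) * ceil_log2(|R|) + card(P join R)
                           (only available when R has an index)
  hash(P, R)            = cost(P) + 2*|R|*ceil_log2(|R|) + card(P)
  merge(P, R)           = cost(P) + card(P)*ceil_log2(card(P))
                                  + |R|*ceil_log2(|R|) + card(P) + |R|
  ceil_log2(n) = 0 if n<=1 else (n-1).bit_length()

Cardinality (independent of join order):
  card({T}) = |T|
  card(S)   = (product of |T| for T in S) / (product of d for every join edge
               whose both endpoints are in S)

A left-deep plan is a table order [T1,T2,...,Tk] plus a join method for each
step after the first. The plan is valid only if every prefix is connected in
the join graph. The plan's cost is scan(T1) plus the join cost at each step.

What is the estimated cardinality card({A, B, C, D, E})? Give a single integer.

Tables in S: A(60), B(80), C(250), D(60), E(250)
Edges inside S: B-A(d=10), A-C(d=6), C-E(d=10), E-D(d=5)
numerator = 60 * 80 * 250 * 60 * 250 = 18000000000
denominator = 10 * 6 * 10 * 5 = 3000
card(S) = 18000000000 / 3000 = 6000000

6000000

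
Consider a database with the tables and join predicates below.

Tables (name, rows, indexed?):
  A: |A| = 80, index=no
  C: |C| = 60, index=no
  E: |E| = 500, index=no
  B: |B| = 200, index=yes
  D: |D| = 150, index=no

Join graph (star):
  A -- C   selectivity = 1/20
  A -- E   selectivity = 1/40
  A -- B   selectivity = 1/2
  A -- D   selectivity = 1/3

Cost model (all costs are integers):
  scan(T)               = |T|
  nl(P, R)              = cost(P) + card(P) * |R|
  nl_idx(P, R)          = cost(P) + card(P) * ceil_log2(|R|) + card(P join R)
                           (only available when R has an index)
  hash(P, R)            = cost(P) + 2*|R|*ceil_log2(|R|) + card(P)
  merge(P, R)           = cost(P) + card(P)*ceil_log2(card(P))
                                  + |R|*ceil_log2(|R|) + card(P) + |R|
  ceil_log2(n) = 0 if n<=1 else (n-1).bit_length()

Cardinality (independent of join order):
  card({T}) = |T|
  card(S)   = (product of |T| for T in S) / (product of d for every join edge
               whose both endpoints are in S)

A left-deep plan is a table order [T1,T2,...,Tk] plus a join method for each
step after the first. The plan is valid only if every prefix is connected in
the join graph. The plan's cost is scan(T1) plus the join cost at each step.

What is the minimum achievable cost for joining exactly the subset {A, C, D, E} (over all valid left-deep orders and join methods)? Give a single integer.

Selinger DP over subsets of {A,C,D,E}:
  {A}: scan cost=80, card=80
  {C}: scan cost=60, card=60
  {E}: scan cost=500, card=500
  {D}: scan cost=150, card=150
  {AC}: card=240; try (C,hash)→880, (A,merge)→1120, (C,merge)→1140, (A,hash)→1240, (A,nl)→4860, (C,nl)→4880; best=880 via (C,hash)
  {AE}: card=1000; try (A,hash)→2120, (E,merge)→5720, (A,merge)→6140, (E,hash)→9160, (E,nl)→40080, (A,nl)→40500; best=2120 via (A,hash)
  {AD}: card=4000; try (A,hash)→1420, (D,merge)→2070, (A,merge)→2140, (D,hash)→2560, (D,nl)→12080, (A,nl)→12150; best=1420 via (A,hash)
  {ACE}: card=3000; try (C,hash)→3840, (E,merge)→8040, (E,hash)→10120, (C,merge)→13540, (C,nl)→62120, (E,nl)→120880; best=3840 via (C,hash)
  {ACD}: card=12000; try (D,hash)→3520, (D,merge)→4390, (C,hash)→6140, (D,nl)→36880, (C,merge)→53840, (C,nl)→241420; best=3520 via (D,hash)
  {ADE}: card=50000; try (D,hash)→5520, (E,hash)→14420, (D,merge)→14470, (E,merge)→58420, (D,nl)→152120, (E,nl)→2001420; best=5520 via (D,hash)
  {ACDE}: card=150000; try (D,hash)→9240, (E,hash)→24520, (D,merge)→44190, (C,hash)→56240, (E,merge)→188520, (D,nl)→453840 …(+3); best=9240 via (D,hash)

9240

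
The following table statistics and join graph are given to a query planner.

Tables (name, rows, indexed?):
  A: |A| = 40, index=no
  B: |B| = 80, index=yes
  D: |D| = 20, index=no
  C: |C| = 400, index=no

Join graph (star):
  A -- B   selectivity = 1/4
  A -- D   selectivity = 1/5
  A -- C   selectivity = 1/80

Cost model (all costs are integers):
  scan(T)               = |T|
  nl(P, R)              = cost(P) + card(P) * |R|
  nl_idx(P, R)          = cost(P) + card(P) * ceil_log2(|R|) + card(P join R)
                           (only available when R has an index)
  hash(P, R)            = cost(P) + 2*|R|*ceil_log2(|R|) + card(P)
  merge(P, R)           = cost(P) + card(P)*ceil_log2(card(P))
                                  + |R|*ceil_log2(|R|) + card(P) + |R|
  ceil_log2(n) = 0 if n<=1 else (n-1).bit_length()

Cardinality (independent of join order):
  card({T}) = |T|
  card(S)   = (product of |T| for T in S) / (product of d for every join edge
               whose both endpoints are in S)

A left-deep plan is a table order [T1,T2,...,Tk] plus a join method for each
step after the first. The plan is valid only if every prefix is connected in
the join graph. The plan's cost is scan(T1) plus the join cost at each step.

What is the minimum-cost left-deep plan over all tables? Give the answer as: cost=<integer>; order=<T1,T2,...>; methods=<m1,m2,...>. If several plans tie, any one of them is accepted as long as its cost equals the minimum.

cost=3600; order=C,A,D,B; methods=hash,hash,hash

Selinger DP (subsets sized 1..n):
  {A}: scan cost=40, card=40
  {B}: scan cost=80, card=80
  {D}: scan cost=20, card=20
  {C}: scan cost=400, card=400
  {AB}: card=800; try (A,hash)→640, (B,merge)→960, (A,merge)→1000, (B,nl_idx)→1120, (B,hash)→1200, (B,nl)→3240 …(+1); best=640 via (A,hash)
  {AD}: card=160; try (D,hash)→280, (A,merge)→420, (D,merge)→440, (A,hash)→520, (A,nl)→820, (D,nl)→840; best=280 via (D,hash)
  {AC}: card=200; try (A,hash)→1280, (C,merge)→4320, (A,merge)→4680, (C,hash)→7280, (C,nl)→16040, (A,nl)→16400; best=1280 via (A,hash)
  {ABD}: card=3200; try (B,hash)→1560, (D,hash)→1640, (B,merge)→2360, (B,nl_idx)→4600, (D,merge)→9560, (B,nl)→13080 …(+1); best=1560 via (B,hash)
  {ABC}: card=4000; try (B,hash)→2600, (B,merge)→3720, (B,nl_idx)→6680, (C,hash)→8640, (C,merge)→13440, (B,nl)→17280 …(+1); best=2600 via (B,hash)
  {ACD}: card=800; try (D,hash)→1680, (D,merge)→3200, (D,nl)→5280, (C,merge)→5720, (C,hash)→7640, (C,nl)→64280; best=1680 via (D,hash)
  {ABCD}: card=16000; try (B,hash)→3600, (D,hash)→6800, (B,merge)→11120, (C,hash)→11960, (B,nl_idx)→23280, (C,merge)→47160 …(+4); best=3600 via (B,hash)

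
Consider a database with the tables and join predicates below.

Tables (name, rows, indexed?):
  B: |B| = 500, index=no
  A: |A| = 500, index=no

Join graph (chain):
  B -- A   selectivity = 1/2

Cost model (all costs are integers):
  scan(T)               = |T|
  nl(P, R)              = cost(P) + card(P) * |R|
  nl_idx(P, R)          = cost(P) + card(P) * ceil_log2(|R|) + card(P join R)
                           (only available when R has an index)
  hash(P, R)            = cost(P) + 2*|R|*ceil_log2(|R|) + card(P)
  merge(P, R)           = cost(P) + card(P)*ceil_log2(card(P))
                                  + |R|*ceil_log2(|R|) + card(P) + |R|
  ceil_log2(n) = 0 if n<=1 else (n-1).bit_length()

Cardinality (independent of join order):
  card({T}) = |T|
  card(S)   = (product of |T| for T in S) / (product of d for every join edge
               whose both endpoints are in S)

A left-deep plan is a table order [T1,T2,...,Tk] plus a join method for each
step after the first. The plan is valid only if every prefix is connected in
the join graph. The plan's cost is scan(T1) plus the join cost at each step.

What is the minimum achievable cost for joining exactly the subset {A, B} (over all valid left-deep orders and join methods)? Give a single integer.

Selinger DP over subsets of {A,B}:
  {B}: scan cost=500, card=500
  {A}: scan cost=500, card=500
  {AB}: card=125000; try (B,hash)→10000, (A,hash)→10000, (B,merge)→10500, (A,merge)→10500, (B,nl)→250500, (A,nl)→250500; best=10000 via (B,hash)

10000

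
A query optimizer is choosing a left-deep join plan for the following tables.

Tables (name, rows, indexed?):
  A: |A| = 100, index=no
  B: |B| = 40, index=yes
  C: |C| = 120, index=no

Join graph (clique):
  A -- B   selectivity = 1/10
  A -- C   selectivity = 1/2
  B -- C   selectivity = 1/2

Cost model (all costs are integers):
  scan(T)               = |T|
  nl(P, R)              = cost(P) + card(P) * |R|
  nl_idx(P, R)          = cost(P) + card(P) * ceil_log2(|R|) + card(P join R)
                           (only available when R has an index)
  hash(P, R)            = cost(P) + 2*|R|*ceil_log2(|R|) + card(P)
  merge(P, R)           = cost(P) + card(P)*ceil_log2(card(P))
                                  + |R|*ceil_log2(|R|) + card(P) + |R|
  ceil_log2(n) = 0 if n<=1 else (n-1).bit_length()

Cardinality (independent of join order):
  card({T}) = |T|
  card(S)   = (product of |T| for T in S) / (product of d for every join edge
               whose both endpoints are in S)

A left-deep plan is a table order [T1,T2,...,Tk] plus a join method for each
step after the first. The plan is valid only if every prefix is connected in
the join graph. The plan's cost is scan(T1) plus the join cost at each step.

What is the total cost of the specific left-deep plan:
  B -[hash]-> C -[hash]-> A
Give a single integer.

step 1: scan B: cost=40, card=40
step 2: join C via hash
    card(P join C) = 40*120/(2) = 2400
    cost = 40 + 2*120*7 + 40 = 1760
step 3: join A via hash
    card(P join A) = 2400*100/(10*2) = 12000
    cost = 1760 + 2*100*7 + 2400 = 5560

5560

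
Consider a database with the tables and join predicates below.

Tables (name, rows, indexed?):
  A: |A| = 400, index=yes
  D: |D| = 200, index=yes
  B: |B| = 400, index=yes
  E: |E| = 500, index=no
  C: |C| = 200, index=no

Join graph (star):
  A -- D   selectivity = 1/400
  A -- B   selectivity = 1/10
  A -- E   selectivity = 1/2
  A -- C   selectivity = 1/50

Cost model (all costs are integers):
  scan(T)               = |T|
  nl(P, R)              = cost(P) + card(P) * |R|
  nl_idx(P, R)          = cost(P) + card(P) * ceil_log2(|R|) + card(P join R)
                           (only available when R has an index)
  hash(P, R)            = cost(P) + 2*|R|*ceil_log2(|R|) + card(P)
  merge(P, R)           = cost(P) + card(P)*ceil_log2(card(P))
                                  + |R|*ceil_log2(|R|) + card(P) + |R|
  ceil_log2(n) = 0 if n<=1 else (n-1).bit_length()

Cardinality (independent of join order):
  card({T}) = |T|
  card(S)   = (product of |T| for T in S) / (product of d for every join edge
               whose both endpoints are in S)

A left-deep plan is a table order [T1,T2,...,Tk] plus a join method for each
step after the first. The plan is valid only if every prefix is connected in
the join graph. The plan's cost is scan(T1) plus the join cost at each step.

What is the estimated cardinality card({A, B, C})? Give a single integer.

Tables in S: A(400), B(400), C(200)
Edges inside S: A-B(d=10), A-C(d=50)
numerator = 400 * 400 * 200 = 32000000
denominator = 10 * 50 = 500
card(S) = 32000000 / 500 = 64000

64000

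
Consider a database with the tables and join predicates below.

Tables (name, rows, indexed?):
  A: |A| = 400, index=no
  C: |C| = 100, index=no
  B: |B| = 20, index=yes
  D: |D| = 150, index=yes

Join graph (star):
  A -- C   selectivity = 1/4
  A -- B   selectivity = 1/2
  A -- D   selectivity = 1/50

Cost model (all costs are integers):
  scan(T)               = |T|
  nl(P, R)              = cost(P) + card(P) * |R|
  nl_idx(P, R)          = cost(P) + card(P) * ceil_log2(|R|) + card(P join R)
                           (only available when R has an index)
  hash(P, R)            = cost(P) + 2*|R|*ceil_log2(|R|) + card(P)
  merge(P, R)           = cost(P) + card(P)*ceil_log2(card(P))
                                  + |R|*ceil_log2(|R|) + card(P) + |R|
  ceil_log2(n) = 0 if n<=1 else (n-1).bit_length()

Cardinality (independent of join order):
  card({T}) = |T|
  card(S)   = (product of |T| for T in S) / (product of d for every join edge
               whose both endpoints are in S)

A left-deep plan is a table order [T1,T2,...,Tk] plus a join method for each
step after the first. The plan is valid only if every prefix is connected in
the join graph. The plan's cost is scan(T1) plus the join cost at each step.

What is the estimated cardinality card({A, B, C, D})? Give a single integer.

300000

Tables in S: A(400), B(20), C(100), D(150)
Edges inside S: A-C(d=4), A-B(d=2), A-D(d=50)
numerator = 400 * 20 * 100 * 150 = 120000000
denominator = 4 * 2 * 50 = 400
card(S) = 120000000 / 400 = 300000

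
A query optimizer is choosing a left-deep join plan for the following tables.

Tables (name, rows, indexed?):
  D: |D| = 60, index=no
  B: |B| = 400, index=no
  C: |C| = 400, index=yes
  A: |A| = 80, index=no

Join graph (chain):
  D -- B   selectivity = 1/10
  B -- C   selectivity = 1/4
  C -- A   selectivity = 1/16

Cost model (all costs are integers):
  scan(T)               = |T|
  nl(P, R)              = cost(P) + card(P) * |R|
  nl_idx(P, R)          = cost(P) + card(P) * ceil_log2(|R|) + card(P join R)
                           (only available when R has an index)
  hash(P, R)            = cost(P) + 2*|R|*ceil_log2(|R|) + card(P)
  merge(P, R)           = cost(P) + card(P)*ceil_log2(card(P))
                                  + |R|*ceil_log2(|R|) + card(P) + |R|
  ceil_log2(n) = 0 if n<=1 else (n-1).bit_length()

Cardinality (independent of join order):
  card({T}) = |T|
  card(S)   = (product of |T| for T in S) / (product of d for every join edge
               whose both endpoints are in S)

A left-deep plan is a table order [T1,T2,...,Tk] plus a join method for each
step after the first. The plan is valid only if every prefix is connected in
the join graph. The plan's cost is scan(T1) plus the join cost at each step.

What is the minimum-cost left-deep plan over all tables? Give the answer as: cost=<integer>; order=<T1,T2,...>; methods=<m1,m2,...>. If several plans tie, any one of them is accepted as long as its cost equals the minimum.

Selinger DP (subsets sized 1..n):
  {D}: scan cost=60, card=60
  {B}: scan cost=400, card=400
  {C}: scan cost=400, card=400
  {A}: scan cost=80, card=80
  {BD}: card=2400; try (D,hash)→1520, (B,merge)→4480, (D,merge)→4820, (B,hash)→7320, (B,nl)→24060, (D,nl)→24400; best=1520 via (D,hash)
  {BC}: card=40000; try (C,hash)→8000, (B,hash)→8000, (C,merge)→8400, (B,merge)→8400, (C,nl_idx)→44000, (C,nl)→160400 …(+1); best=8000 via (C,hash)
  {AC}: card=2000; try (A,hash)→1920, (C,nl_idx)→2800, (C,merge)→4720, (A,merge)→5040, (C,hash)→7360, (C,nl)→32080 …(+1); best=1920 via (A,hash)
  {BCD}: card=240000; try (C,hash)→11120, (C,merge)→36720, (D,hash)→48720, (C,nl_idx)→263120, (D,merge)→688420, (C,nl)→961520 …(+1); best=11120 via (C,hash)
  {ABC}: card=200000; try (B,hash)→11120, (B,merge)→29920, (A,hash)→49120, (A,merge)→688640, (B,nl)→801920, (A,nl)→3208000; best=11120 via (B,hash)
  {ABCD}: card=1200000; try (D,hash)→211840, (A,hash)→252240, (D,merge)→3811540, (A,merge)→4571760, (D,nl)→12011120, (A,nl)→19211120; best=211840 via (D,hash)

cost=211840; order=C,A,B,D; methods=hash,hash,hash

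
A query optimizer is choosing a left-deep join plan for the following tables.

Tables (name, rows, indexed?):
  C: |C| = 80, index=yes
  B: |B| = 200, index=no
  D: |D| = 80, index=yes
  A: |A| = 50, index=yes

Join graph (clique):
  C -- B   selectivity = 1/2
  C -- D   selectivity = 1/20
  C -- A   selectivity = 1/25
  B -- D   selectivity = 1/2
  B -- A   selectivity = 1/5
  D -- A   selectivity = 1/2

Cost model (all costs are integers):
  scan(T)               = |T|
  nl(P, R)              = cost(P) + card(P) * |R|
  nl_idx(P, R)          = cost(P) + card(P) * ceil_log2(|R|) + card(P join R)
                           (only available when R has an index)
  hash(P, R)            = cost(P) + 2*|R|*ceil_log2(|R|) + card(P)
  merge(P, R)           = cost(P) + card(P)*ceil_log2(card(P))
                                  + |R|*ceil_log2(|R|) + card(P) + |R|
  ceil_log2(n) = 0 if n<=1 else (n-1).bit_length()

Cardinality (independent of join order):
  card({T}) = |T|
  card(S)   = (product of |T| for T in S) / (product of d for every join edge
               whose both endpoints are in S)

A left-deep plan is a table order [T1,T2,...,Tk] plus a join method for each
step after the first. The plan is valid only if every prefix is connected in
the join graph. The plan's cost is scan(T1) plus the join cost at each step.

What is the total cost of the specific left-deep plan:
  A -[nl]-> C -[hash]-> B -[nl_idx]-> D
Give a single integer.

step 1: scan A: cost=50, card=50
step 2: join C via nl
    card(P join C) = 50*80/(25) = 160
    cost = 50 + 50*80 = 4050
step 3: join B via hash
    card(P join B) = 160*200/(2*5) = 3200
    cost = 4050 + 2*200*8 + 160 = 7410
step 4: join D via nl_idx
    card(P join D) = 3200*80/(20*2*2) = 3200
    cost = 7410 + 3200*7 + 3200 = 33010

33010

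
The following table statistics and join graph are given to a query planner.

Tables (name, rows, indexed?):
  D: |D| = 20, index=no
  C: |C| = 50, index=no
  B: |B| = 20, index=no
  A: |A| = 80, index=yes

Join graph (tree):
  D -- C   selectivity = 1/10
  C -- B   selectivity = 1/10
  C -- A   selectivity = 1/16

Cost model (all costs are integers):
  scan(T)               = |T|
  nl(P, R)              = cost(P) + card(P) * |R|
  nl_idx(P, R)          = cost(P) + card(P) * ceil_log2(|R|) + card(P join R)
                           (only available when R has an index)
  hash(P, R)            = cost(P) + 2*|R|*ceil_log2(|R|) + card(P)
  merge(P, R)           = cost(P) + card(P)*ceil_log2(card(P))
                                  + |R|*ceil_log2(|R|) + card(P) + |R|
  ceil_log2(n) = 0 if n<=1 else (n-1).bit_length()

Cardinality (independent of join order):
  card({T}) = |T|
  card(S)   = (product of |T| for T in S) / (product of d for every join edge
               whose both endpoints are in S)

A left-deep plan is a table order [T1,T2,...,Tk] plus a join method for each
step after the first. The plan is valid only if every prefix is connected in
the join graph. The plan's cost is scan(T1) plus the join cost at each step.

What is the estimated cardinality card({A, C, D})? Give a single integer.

500

Tables in S: A(80), C(50), D(20)
Edges inside S: D-C(d=10), C-A(d=16)
numerator = 80 * 50 * 20 = 80000
denominator = 10 * 16 = 160
card(S) = 80000 / 160 = 500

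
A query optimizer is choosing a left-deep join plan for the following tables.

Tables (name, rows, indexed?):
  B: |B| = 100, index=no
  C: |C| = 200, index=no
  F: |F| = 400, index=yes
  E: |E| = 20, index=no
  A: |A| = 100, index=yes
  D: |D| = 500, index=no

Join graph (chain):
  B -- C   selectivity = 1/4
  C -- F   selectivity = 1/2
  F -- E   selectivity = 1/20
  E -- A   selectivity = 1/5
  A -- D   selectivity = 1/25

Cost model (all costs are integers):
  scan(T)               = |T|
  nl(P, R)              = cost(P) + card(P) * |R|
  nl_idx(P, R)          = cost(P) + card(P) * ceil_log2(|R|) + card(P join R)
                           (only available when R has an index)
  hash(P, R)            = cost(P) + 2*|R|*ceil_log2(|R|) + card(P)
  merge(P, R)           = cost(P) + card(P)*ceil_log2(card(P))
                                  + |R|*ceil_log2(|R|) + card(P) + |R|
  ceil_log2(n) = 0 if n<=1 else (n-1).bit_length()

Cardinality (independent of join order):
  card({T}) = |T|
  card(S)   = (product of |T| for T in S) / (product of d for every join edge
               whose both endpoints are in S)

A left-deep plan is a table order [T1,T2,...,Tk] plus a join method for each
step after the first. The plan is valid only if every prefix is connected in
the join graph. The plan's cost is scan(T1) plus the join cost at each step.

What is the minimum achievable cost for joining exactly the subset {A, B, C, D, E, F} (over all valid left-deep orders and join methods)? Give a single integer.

16184000

Selinger DP over subsets of {A,B,C,D,E,F}:
  {B}: scan cost=100, card=100
  {C}: scan cost=200, card=200
  {F}: scan cost=400, card=400
  {E}: scan cost=20, card=20
  {A}: scan cost=100, card=100
  {D}: scan cost=500, card=500
  {BC}: card=5000; try (B,hash)→1800, (C,merge)→2700, (B,merge)→2800, (C,hash)→3400, (C,nl)→20100, (B,nl)→20200; best=1800 via (B,hash)
  {CF}: card=40000; try (C,hash)→4000, (F,merge)→6000, (C,merge)→6200, (F,hash)→7600, (F,nl_idx)→42000, (F,nl)→80200 …(+1); best=4000 via (C,hash)
  {EF}: card=400; try (F,nl_idx)→600, (E,hash)→1000, (F,merge)→4140, (E,merge)→4520, (F,hash)→7240, (F,nl)→8020 …(+1); best=600 via (F,nl_idx)
  {AE}: card=400; try (E,hash)→400, (A,nl_idx)→560, (A,merge)→940, (E,merge)→1020, (A,hash)→1440, (A,nl)→2020 …(+1); best=400 via (E,hash)
  {AD}: card=2000; try (A,hash)→2400, (D,merge)→5900, (A,nl_idx)→6000, (A,merge)→6300, (D,hash)→9200, (D,nl)→50100 …(+1); best=2400 via (A,hash)
  {BCF}: card=1000000; try (F,hash)→14000, (B,hash)→45400, (F,merge)→75800, (B,merge)→684800, (F,nl_idx)→1046800, (F,nl)→2001800 …(+1); best=14000 via (F,hash)
  {CEF}: card=40000; try (C,hash)→4200, (C,merge)→6400, (E,hash)→44200, (C,nl)→80600, (E,merge)→684120, (E,nl)→804000; best=4200 via (C,hash)
  {AEF}: card=8000; try (A,hash)→2400, (A,merge)→5400, (F,hash)→8000, (F,merge)→8400, (A,nl_idx)→11400, (F,nl_idx)→12000 …(+2); best=2400 via (A,hash)
  {ADE}: card=8000; try (E,hash)→4600, (D,merge)→9400, (D,hash)→9800, (E,merge)→26520, (E,nl)→42400, (D,nl)→200400; best=4600 via (E,hash)
  {BCEF}: card=1000000; try (B,hash)→45600, (B,merge)→685000, (E,hash)→1014200, (B,nl)→4004200, (E,nl)→20014000, (E,merge)→21014120; best=45600 via (B,hash)
  {ACEF}: card=800000; try (C,hash)→13600, (A,hash)→45600, (C,merge)→116200, (A,merge)→685000, (A,nl_idx)→1084200, (C,nl)→1602400 …(+1); best=13600 via (C,hash)
  {ADEF}: card=160000; try (D,hash)→19400, (F,hash)→19800, (D,merge)→119400, (F,merge)→120600, (F,nl_idx)→236600, (F,nl)→3204600 …(+1); best=19400 via (D,hash)
  {ABCEF}: card=20000000; try (B,hash)→815000, (A,hash)→1047000, (B,merge)→16814400, (A,merge)→21046400, (A,nl_idx)→27045600, (B,nl)→80013600 …(+1); best=815000 via (B,hash)
  {ACDEF}: card=16000000; try (C,hash)→182600, (D,hash)→822600, (C,merge)→3061200, (D,merge)→16818600, (C,nl)→32019400, (D,nl)→400013600; best=182600 via (C,hash)
  {ABCDEF}: card=400000000; try (B,hash)→16184000, (D,hash)→20824000, (B,merge)→400183400, (D,merge)→520820000, (B,nl)→1600182600, (D,nl)→10000815000; best=16184000 via (B,hash)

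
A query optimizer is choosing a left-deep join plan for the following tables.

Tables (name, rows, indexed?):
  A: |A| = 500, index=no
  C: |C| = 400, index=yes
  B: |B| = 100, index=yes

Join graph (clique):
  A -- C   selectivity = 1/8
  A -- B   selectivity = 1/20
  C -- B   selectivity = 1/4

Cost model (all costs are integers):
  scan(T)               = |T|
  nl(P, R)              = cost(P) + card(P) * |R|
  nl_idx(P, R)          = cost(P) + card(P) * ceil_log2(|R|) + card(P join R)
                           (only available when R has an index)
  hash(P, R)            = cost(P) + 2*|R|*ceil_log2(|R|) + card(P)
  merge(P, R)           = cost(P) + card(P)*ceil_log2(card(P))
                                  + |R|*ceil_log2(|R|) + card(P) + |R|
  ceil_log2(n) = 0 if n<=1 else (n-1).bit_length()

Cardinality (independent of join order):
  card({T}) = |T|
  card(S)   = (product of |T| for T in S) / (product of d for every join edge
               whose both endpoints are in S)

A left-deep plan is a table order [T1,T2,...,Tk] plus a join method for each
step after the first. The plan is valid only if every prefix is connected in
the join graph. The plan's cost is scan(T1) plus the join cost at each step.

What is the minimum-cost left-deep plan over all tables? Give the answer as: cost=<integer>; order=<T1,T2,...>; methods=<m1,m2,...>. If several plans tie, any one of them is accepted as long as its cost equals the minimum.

cost=12100; order=A,B,C; methods=hash,hash

Selinger DP (subsets sized 1..n):
  {A}: scan cost=500, card=500
  {C}: scan cost=400, card=400
  {B}: scan cost=100, card=100
  {AC}: card=25000; try (C,hash)→8200, (A,merge)→9400, (C,merge)→9500, (A,hash)→9800, (C,nl_idx)→30000, (A,nl)→200400 …(+1); best=8200 via (C,hash)
  {AB}: card=2500; try (B,hash)→2400, (A,merge)→5900, (B,merge)→6300, (B,nl_idx)→6500, (A,hash)→9200, (A,nl)→50100 …(+1); best=2400 via (B,hash)
  {BC}: card=10000; try (B,hash)→2200, (C,merge)→4900, (B,merge)→5200, (C,hash)→7400, (C,nl_idx)→11000, (B,nl_idx)→13200 …(+2); best=2200 via (B,hash)
  {ABC}: card=31250; try (C,hash)→12100, (A,hash)→21200, (B,hash)→34600, (C,merge)→38900, (C,nl_idx)→56150, (A,merge)→157200 …(+5); best=12100 via (C,hash)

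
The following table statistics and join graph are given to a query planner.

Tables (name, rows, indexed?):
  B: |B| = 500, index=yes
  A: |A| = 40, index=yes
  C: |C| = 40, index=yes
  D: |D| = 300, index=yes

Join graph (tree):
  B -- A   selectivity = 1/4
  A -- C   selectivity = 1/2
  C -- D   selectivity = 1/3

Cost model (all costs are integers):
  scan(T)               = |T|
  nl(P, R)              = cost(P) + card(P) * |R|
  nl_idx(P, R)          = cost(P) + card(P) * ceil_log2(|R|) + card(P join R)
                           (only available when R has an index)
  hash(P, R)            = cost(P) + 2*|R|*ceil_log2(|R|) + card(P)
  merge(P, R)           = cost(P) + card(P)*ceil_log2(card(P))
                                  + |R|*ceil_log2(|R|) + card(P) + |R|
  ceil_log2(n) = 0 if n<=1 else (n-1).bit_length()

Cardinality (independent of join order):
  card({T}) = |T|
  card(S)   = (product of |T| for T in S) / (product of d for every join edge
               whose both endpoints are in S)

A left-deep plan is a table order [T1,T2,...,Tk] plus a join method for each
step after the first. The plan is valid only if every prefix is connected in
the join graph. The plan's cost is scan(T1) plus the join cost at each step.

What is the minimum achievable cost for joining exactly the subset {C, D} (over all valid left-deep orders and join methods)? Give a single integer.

Selinger DP over subsets of {C,D}:
  {C}: scan cost=40, card=40
  {D}: scan cost=300, card=300
  {CD}: card=4000; try (C,hash)→1080, (D,merge)→3320, (C,merge)→3580, (D,nl_idx)→4400, (D,hash)→5480, (C,nl_idx)→6100 …(+2); best=1080 via (C,hash)

1080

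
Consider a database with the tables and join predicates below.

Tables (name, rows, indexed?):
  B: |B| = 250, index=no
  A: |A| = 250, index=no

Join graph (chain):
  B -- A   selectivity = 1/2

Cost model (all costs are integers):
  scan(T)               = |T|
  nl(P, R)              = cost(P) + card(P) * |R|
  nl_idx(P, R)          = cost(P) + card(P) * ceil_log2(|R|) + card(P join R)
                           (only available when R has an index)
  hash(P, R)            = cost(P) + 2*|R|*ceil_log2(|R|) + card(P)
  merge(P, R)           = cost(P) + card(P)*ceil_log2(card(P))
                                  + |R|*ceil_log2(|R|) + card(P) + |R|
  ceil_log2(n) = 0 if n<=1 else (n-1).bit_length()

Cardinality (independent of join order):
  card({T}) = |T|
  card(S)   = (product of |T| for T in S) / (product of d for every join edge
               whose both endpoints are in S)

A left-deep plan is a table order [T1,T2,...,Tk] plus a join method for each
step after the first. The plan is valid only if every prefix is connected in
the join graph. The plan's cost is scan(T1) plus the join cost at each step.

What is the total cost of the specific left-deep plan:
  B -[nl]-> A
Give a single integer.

62750

step 1: scan B: cost=250, card=250
step 2: join A via nl
    card(P join A) = 250*250/(2) = 31250
    cost = 250 + 250*250 = 62750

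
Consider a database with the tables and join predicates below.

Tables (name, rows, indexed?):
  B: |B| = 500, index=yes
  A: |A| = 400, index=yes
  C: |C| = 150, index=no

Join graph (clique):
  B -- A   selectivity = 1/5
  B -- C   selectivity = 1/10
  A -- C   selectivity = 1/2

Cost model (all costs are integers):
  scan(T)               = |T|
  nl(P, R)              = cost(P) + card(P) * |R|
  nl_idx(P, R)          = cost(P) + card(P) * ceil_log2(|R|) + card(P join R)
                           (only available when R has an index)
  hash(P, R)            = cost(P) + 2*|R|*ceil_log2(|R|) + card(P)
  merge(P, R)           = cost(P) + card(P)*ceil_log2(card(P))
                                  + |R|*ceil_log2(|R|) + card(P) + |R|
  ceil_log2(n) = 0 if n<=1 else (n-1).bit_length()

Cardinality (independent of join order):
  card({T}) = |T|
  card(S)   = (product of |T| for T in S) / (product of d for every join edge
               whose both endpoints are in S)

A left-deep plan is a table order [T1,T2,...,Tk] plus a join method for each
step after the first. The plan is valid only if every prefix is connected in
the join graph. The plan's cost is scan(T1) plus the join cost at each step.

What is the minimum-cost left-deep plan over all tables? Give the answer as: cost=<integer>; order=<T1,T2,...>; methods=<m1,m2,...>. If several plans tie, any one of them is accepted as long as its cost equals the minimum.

cost=18100; order=B,C,A; methods=hash,hash

Selinger DP (subsets sized 1..n):
  {B}: scan cost=500, card=500
  {A}: scan cost=400, card=400
  {C}: scan cost=150, card=150
  {AB}: card=40000; try (A,hash)→8200, (B,merge)→9400, (A,merge)→9500, (B,hash)→9800, (B,nl_idx)→44000, (A,nl_idx)→45000 …(+2); best=8200 via (A,hash)
  {BC}: card=7500; try (C,hash)→3400, (B,merge)→6500, (C,merge)→6850, (B,nl_idx)→9000, (B,hash)→9300, (B,nl)→75150 …(+1); best=3400 via (C,hash)
  {AC}: card=30000; try (C,hash)→3200, (A,merge)→5500, (C,merge)→5750, (A,hash)→7500, (A,nl_idx)→31500, (A,nl)→60150 …(+1); best=3200 via (C,hash)
  {ABC}: card=300000; try (A,hash)→18100, (B,hash)→42200, (C,hash)→50600, (A,merge)→112400, (A,nl_idx)→370900, (B,merge)→488200 …(+5); best=18100 via (A,hash)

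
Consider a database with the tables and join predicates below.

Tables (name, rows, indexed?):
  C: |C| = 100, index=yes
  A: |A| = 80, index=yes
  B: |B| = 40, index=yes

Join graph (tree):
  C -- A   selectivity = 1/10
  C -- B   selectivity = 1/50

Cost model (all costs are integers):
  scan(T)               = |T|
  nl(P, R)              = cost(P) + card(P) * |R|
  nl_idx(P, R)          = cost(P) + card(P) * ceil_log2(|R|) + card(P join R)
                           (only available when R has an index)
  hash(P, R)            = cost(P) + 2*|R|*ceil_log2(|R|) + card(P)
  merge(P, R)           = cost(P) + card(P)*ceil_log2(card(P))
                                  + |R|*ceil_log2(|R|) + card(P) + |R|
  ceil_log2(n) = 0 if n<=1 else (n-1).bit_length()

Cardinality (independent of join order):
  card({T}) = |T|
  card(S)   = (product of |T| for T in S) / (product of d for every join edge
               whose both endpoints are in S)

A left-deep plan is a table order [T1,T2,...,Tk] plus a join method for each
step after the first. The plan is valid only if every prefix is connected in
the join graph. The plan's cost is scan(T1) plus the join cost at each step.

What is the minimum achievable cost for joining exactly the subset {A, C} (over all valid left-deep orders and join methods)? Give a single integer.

1320

Selinger DP over subsets of {A,C}:
  {C}: scan cost=100, card=100
  {A}: scan cost=80, card=80
  {AC}: card=800; try (A,hash)→1320, (C,nl_idx)→1440, (C,merge)→1520, (A,merge)→1540, (C,hash)→1560, (A,nl_idx)→1600 …(+2); best=1320 via (A,hash)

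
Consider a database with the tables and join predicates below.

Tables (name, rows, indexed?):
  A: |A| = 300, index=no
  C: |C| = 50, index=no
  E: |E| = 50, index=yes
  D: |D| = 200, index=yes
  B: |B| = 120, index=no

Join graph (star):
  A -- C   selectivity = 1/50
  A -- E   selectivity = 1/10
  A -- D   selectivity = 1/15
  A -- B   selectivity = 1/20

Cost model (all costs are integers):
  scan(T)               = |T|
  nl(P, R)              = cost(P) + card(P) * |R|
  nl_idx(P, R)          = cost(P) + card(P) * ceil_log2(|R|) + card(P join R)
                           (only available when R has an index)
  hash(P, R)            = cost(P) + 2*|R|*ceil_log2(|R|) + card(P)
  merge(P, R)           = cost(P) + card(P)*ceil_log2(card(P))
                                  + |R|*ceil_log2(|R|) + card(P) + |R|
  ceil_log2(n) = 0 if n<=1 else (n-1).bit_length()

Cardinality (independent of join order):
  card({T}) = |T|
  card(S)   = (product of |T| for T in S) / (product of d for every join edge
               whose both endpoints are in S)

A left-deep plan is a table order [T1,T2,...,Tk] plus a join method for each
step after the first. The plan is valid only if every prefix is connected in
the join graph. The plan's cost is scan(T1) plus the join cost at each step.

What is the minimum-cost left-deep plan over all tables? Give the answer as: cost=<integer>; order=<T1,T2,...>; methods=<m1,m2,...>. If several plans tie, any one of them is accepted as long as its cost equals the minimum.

cost=17480; order=A,C,E,B,D; methods=hash,hash,hash,hash

Selinger DP (subsets sized 1..n):
  {A}: scan cost=300, card=300
  {C}: scan cost=50, card=50
  {E}: scan cost=50, card=50
  {D}: scan cost=200, card=200
  {B}: scan cost=120, card=120
  {AC}: card=300; try (C,hash)→1200, (A,merge)→3400, (C,merge)→3650, (A,hash)→5500, (A,nl)→15050, (C,nl)→15300; best=1200 via (C,hash)
  {AE}: card=1500; try (E,hash)→1200, (A,merge)→3400, (E,nl_idx)→3600, (E,merge)→3650, (A,hash)→5500, (A,nl)→15050 …(+1); best=1200 via (E,hash)
  {AD}: card=4000; try (D,hash)→3800, (A,merge)→5000, (D,merge)→5100, (A,hash)→5800, (D,nl_idx)→6700, (A,nl)→60200 …(+1); best=3800 via (D,hash)
  {AB}: card=1800; try (B,hash)→2280, (A,merge)→4080, (B,merge)→4260, (A,hash)→5640, (A,nl)→36120, (B,nl)→36300; best=2280 via (B,hash)
  {ACE}: card=1500; try (E,hash)→2100, (C,hash)→3300, (E,nl_idx)→4500, (E,merge)→4550, (E,nl)→16200, (C,merge)→19550 …(+1); best=2100 via (E,hash)
  {ACD}: card=4000; try (D,hash)→4700, (D,merge)→6000, (D,nl_idx)→7600, (C,hash)→8400, (C,merge)→56150, (D,nl)→61200 …(+1); best=4700 via (D,hash)
  {ABC}: card=1800; try (B,hash)→3180, (C,hash)→4680, (B,merge)→5160, (C,merge)→24230, (B,nl)→37200, (C,nl)→92280; best=3180 via (B,hash)
  {ADE}: card=20000; try (D,hash)→5900, (E,hash)→8400, (D,merge)→21000, (D,nl_idx)→33200, (E,nl_idx)→47800, (E,merge)→56150 …(+2); best=5900 via (D,hash)
  {ABE}: card=9000; try (B,hash)→4380, (E,hash)→4680, (B,merge)→20160, (E,nl_idx)→22080, (E,merge)→24230, (E,nl)→92280 …(+1); best=4380 via (B,hash)
  {ABD}: card=24000; try (D,hash)→7280, (B,hash)→9480, (D,merge)→25680, (D,nl_idx)→40680, (B,merge)→56760, (D,nl)→362280 …(+1); best=7280 via (D,hash)
  {ACDE}: card=20000; try (D,hash)→6800, (E,hash)→9300, (D,merge)→21900, (C,hash)→26500, (D,nl_idx)→34100, (E,nl_idx)→48700 …(+5); best=6800 via (D,hash)
  {ABCE}: card=9000; try (B,hash)→5280, (E,hash)→5580, (C,hash)→13980, (B,merge)→21060, (E,nl_idx)→22980, (E,merge)→25130 …(+4); best=5280 via (B,hash)
  {ABCD}: card=24000; try (D,hash)→8180, (B,hash)→10380, (D,merge)→26580, (C,hash)→31880, (D,nl_idx)→41580, (B,merge)→57660 …(+4); best=8180 via (D,hash)
  {ABDE}: card=120000; try (D,hash)→16580, (B,hash)→27580, (E,hash)→31880, (D,merge)→141180, (D,nl_idx)→196380, (E,nl_idx)→271280 …(+5); best=16580 via (D,hash)
  {ABCDE}: card=120000; try (D,hash)→17480, (B,hash)→28480, (E,hash)→32780, (C,hash)→137180, (D,merge)→142080, (D,nl_idx)→197280 …(+8); best=17480 via (D,hash)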